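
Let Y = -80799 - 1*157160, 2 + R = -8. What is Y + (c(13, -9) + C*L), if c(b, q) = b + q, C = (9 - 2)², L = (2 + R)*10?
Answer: -241875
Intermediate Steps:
R = -10 (R = -2 - 8 = -10)
L = -80 (L = (2 - 10)*10 = -8*10 = -80)
C = 49 (C = 7² = 49)
Y = -237959 (Y = -80799 - 157160 = -237959)
Y + (c(13, -9) + C*L) = -237959 + ((13 - 9) + 49*(-80)) = -237959 + (4 - 3920) = -237959 - 3916 = -241875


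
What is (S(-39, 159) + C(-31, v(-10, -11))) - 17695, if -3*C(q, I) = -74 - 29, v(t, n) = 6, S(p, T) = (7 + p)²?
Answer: -49910/3 ≈ -16637.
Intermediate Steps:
C(q, I) = 103/3 (C(q, I) = -(-74 - 29)/3 = -⅓*(-103) = 103/3)
(S(-39, 159) + C(-31, v(-10, -11))) - 17695 = ((7 - 39)² + 103/3) - 17695 = ((-32)² + 103/3) - 17695 = (1024 + 103/3) - 17695 = 3175/3 - 17695 = -49910/3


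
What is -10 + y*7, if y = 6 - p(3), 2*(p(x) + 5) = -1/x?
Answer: 409/6 ≈ 68.167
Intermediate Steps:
p(x) = -5 - 1/(2*x) (p(x) = -5 + (-1/x)/2 = -5 - 1/(2*x))
y = 67/6 (y = 6 - (-5 - 1/2/3) = 6 - (-5 - 1/2*1/3) = 6 - (-5 - 1/6) = 6 - 1*(-31/6) = 6 + 31/6 = 67/6 ≈ 11.167)
-10 + y*7 = -10 + (67/6)*7 = -10 + 469/6 = 409/6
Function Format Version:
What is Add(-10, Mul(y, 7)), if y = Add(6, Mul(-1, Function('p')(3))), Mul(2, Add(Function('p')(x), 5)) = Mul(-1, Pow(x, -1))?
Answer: Rational(409, 6) ≈ 68.167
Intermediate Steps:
Function('p')(x) = Add(-5, Mul(Rational(-1, 2), Pow(x, -1))) (Function('p')(x) = Add(-5, Mul(Rational(1, 2), Mul(-1, Pow(x, -1)))) = Add(-5, Mul(Rational(-1, 2), Pow(x, -1))))
y = Rational(67, 6) (y = Add(6, Mul(-1, Add(-5, Mul(Rational(-1, 2), Pow(3, -1))))) = Add(6, Mul(-1, Add(-5, Mul(Rational(-1, 2), Rational(1, 3))))) = Add(6, Mul(-1, Add(-5, Rational(-1, 6)))) = Add(6, Mul(-1, Rational(-31, 6))) = Add(6, Rational(31, 6)) = Rational(67, 6) ≈ 11.167)
Add(-10, Mul(y, 7)) = Add(-10, Mul(Rational(67, 6), 7)) = Add(-10, Rational(469, 6)) = Rational(409, 6)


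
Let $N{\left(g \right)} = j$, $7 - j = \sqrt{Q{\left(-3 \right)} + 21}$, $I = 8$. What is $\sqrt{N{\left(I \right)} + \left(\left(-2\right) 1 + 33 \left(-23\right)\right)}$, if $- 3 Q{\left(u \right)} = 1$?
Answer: $\frac{\sqrt{-6786 - 3 \sqrt{186}}}{3} \approx 27.542 i$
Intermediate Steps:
$Q{\left(u \right)} = - \frac{1}{3}$ ($Q{\left(u \right)} = \left(- \frac{1}{3}\right) 1 = - \frac{1}{3}$)
$j = 7 - \frac{\sqrt{186}}{3}$ ($j = 7 - \sqrt{- \frac{1}{3} + 21} = 7 - \sqrt{\frac{62}{3}} = 7 - \frac{\sqrt{186}}{3} \approx 2.4539$)
$N{\left(g \right)} = 7 - \frac{\sqrt{186}}{3}$
$\sqrt{N{\left(I \right)} + \left(\left(-2\right) 1 + 33 \left(-23\right)\right)} = \sqrt{\left(7 - \frac{\sqrt{186}}{3}\right) + \left(\left(-2\right) 1 + 33 \left(-23\right)\right)} = \sqrt{\left(7 - \frac{\sqrt{186}}{3}\right) - 761} = \sqrt{-754 - \frac{\sqrt{186}}{3}}$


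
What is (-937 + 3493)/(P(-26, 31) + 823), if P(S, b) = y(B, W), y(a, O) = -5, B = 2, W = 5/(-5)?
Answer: 1278/409 ≈ 3.1247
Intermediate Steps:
W = -1 (W = 5*(-⅕) = -1)
P(S, b) = -5
(-937 + 3493)/(P(-26, 31) + 823) = (-937 + 3493)/(-5 + 823) = 2556/818 = 2556*(1/818) = 1278/409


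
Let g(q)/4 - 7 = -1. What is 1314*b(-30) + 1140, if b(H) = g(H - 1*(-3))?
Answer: 32676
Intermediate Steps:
g(q) = 24 (g(q) = 28 + 4*(-1) = 28 - 4 = 24)
b(H) = 24
1314*b(-30) + 1140 = 1314*24 + 1140 = 31536 + 1140 = 32676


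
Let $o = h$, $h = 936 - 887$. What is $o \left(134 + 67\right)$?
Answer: $9849$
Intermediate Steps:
$h = 49$
$o = 49$
$o \left(134 + 67\right) = 49 \left(134 + 67\right) = 49 \cdot 201 = 9849$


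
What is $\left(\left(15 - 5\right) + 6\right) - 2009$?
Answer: $-1993$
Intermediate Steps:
$\left(\left(15 - 5\right) + 6\right) - 2009 = \left(10 + 6\right) - 2009 = 16 - 2009 = -1993$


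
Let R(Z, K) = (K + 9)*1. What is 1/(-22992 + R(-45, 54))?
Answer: -1/22929 ≈ -4.3613e-5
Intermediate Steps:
R(Z, K) = 9 + K (R(Z, K) = (9 + K)*1 = 9 + K)
1/(-22992 + R(-45, 54)) = 1/(-22992 + (9 + 54)) = 1/(-22992 + 63) = 1/(-22929) = -1/22929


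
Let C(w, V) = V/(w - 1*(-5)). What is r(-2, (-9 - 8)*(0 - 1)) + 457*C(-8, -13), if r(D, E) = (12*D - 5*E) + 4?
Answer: 5626/3 ≈ 1875.3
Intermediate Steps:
r(D, E) = 4 - 5*E + 12*D (r(D, E) = (-5*E + 12*D) + 4 = 4 - 5*E + 12*D)
C(w, V) = V/(5 + w) (C(w, V) = V/(w + 5) = V/(5 + w))
r(-2, (-9 - 8)*(0 - 1)) + 457*C(-8, -13) = (4 - 5*(-9 - 8)*(0 - 1) + 12*(-2)) + 457*(-13/(5 - 8)) = (4 - (-85)*(-1) - 24) + 457*(-13/(-3)) = (4 - 5*17 - 24) + 457*(-13*(-⅓)) = (4 - 85 - 24) + 457*(13/3) = -105 + 5941/3 = 5626/3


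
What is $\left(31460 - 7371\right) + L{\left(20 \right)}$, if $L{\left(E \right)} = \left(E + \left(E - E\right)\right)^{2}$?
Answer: $24489$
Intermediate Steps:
$L{\left(E \right)} = E^{2}$ ($L{\left(E \right)} = \left(E + 0\right)^{2} = E^{2}$)
$\left(31460 - 7371\right) + L{\left(20 \right)} = \left(31460 - 7371\right) + 20^{2} = 24089 + 400 = 24489$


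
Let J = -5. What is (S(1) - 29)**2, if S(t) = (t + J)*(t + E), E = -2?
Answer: 625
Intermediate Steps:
S(t) = (-5 + t)*(-2 + t) (S(t) = (t - 5)*(t - 2) = (-5 + t)*(-2 + t))
(S(1) - 29)**2 = ((10 + 1**2 - 7*1) - 29)**2 = ((10 + 1 - 7) - 29)**2 = (4 - 29)**2 = (-25)**2 = 625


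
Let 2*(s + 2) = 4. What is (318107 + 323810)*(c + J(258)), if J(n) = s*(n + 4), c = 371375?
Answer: 238391925875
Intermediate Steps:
s = 0 (s = -2 + (1/2)*4 = -2 + 2 = 0)
J(n) = 0 (J(n) = 0*(n + 4) = 0*(4 + n) = 0)
(318107 + 323810)*(c + J(258)) = (318107 + 323810)*(371375 + 0) = 641917*371375 = 238391925875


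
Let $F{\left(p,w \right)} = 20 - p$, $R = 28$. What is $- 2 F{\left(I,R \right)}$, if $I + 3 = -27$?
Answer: $-100$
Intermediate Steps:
$I = -30$ ($I = -3 - 27 = -30$)
$- 2 F{\left(I,R \right)} = - 2 \left(20 - -30\right) = - 2 \left(20 + 30\right) = \left(-2\right) 50 = -100$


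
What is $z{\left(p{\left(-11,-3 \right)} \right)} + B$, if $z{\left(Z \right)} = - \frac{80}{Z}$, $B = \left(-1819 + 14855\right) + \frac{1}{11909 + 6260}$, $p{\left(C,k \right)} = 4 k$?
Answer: $\frac{710916635}{54507} \approx 13043.0$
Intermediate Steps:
$B = \frac{236851085}{18169}$ ($B = 13036 + \frac{1}{18169} = \frac{236851085}{18169} \approx 13036.0$)
$z{\left(p{\left(-11,-3 \right)} \right)} + B = - \frac{80}{4 \left(-3\right)} + \frac{236851085}{18169} = - \frac{80}{-12} + \frac{236851085}{18169} = \left(-80\right) \left(- \frac{1}{12}\right) + \frac{236851085}{18169} = \frac{20}{3} + \frac{236851085}{18169} = \frac{710916635}{54507}$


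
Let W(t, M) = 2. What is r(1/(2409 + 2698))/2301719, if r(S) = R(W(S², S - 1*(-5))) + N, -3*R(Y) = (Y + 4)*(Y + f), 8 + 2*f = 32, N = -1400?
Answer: -204/328817 ≈ -0.00062041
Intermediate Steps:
f = 12 (f = -4 + (½)*32 = -4 + 16 = 12)
R(Y) = -(4 + Y)*(12 + Y)/3 (R(Y) = -(Y + 4)*(Y + 12)/3 = -(4 + Y)*(12 + Y)/3)
r(S) = -1428 (r(S) = (-16 - 16/3*2 - ⅓*2²) - 1400 = (-16 - 32/3 - ⅓*4) - 1400 = (-16 - 32/3 - 4/3) - 1400 = -28 - 1400 = -1428)
r(1/(2409 + 2698))/2301719 = -1428/2301719 = -1428*1/2301719 = -204/328817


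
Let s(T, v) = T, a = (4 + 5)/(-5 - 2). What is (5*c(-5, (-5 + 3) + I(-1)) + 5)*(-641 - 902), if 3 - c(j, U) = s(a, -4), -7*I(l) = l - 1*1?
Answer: -285455/7 ≈ -40779.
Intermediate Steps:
I(l) = 1/7 - l/7 (I(l) = -(l - 1*1)/7 = -(l - 1)/7 = -(-1 + l)/7 = 1/7 - l/7)
a = -9/7 (a = 9/(-7) = 9*(-1/7) = -9/7 ≈ -1.2857)
c(j, U) = 30/7 (c(j, U) = 3 - 1*(-9/7) = 3 + 9/7 = 30/7)
(5*c(-5, (-5 + 3) + I(-1)) + 5)*(-641 - 902) = (5*(30/7) + 5)*(-641 - 902) = (150/7 + 5)*(-1543) = (185/7)*(-1543) = -285455/7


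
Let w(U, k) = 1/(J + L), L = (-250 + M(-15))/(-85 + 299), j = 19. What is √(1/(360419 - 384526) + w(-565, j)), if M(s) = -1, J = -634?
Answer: 5*I*√77111294231653/1092264063 ≈ 0.040198*I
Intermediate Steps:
L = -251/214 (L = (-250 - 1)/(-85 + 299) = -251/214 ≈ -1.1729)
w(U, k) = -214/135927 (w(U, k) = 1/(-634 - 251/214) = 1/(-135927/214) = -214/135927)
√(1/(360419 - 384526) + w(-565, j)) = √(1/(360419 - 384526) - 214/135927) = √(1/(-24107) - 214/135927) = √(-1/24107 - 214/135927) = √(-5294825/3276792189) = 5*I*√77111294231653/1092264063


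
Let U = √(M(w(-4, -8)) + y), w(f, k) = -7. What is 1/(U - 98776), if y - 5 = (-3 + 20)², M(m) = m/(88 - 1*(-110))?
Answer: -19557648/1931826180643 - 3*√1280510/1931826180643 ≈ -1.0126e-5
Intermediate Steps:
M(m) = m/198 (M(m) = m/(88 + 110) = m/198)
y = 294 (y = 5 + (-3 + 20)² = 5 + 17² = 5 + 289 = 294)
U = √1280510/66 (U = √((1/198)*(-7) + 294) = √(-7/198 + 294) = √(58205/198) = √1280510/66 ≈ 17.145)
1/(U - 98776) = 1/(√1280510/66 - 98776) = 1/(-98776 + √1280510/66)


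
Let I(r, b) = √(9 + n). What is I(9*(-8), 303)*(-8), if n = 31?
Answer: -16*√10 ≈ -50.596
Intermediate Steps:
I(r, b) = 2*√10 (I(r, b) = √(9 + 31) = √40 = 2*√10)
I(9*(-8), 303)*(-8) = (2*√10)*(-8) = -16*√10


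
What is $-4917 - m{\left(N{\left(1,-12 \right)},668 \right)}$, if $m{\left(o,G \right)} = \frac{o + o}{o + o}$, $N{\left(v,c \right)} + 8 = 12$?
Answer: $-4918$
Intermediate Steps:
$N{\left(v,c \right)} = 4$ ($N{\left(v,c \right)} = -8 + 12 = 4$)
$m{\left(o,G \right)} = 1$ ($m{\left(o,G \right)} = \frac{2 o}{2 o} = 2 o \frac{1}{2 o} = 1$)
$-4917 - m{\left(N{\left(1,-12 \right)},668 \right)} = -4917 - 1 = -4918$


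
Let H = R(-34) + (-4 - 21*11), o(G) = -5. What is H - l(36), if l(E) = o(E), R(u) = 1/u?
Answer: -7821/34 ≈ -230.03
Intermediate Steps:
l(E) = -5
H = -7991/34 (H = 1/(-34) + (-4 - 21*11) = -1/34 + (-4 - 231) = -1/34 - 235 = -7991/34 ≈ -235.03)
H - l(36) = -7991/34 - 1*(-5) = -7991/34 + 5 = -7821/34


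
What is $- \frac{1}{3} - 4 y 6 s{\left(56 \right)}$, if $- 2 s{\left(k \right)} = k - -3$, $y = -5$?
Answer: $1180$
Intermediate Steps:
$s{\left(k \right)} = - \frac{3}{2} - \frac{k}{2}$ ($s{\left(k \right)} = - \frac{k - -3}{2} = - \frac{k + 3}{2} = - \frac{3 + k}{2} = - \frac{3}{2} - \frac{k}{2}$)
$- \frac{1}{3} - 4 y 6 s{\left(56 \right)} = - \frac{1}{3} \left(-4\right) \left(-5\right) 6 \left(- \frac{3}{2} - 28\right) = - \frac{1}{3} \cdot 20 \cdot 6 \left(- \frac{3}{2} - 28\right) = \left(-1\right) \frac{1}{3} \cdot 120 \left(- \frac{59}{2}\right) = \left(- \frac{1}{3}\right) 120 \left(- \frac{59}{2}\right) = \left(-40\right) \left(- \frac{59}{2}\right) = 1180$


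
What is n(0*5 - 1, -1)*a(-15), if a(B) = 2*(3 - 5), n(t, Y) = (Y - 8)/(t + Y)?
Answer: -18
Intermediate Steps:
n(t, Y) = (-8 + Y)/(Y + t)
a(B) = -4 (a(B) = 2*(-2) = -4)
n(0*5 - 1, -1)*a(-15) = ((-8 - 1)/(-1 + (0*5 - 1)))*(-4) = (-9/(-1 + (0 - 1)))*(-4) = (-9/(-1 - 1))*(-4) = (-9/(-2))*(-4) = -1/2*(-9)*(-4) = (9/2)*(-4) = -18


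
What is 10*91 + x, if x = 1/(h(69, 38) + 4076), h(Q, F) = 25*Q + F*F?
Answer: 6592951/7245 ≈ 910.00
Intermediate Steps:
h(Q, F) = F**2 + 25*Q (h(Q, F) = 25*Q + F**2 = F**2 + 25*Q)
x = 1/7245 (x = 1/((38**2 + 25*69) + 4076) = 1/((1444 + 1725) + 4076) = 1/(3169 + 4076) = 1/7245 ≈ 0.00013803)
10*91 + x = 10*91 + 1/7245 = 910 + 1/7245 = 6592951/7245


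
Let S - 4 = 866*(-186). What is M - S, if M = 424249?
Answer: 585321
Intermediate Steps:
S = -161072 (S = 4 + 866*(-186) = 4 - 161076 = -161072)
M - S = 424249 - 1*(-161072) = 424249 + 161072 = 585321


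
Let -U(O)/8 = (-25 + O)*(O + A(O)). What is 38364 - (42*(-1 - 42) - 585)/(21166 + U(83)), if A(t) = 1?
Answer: 683260449/17810 ≈ 38364.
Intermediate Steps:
U(O) = -8*(1 + O)*(-25 + O) (U(O) = -8*(-25 + O)*(O + 1) = -8*(-25 + O)*(1 + O) = -8*(1 + O)*(-25 + O))
38364 - (42*(-1 - 42) - 585)/(21166 + U(83)) = 38364 - (42*(-1 - 42) - 585)/(21166 + (200 - 8*83² + 192*83)) = 38364 - (42*(-43) - 585)/(21166 + (200 - 8*6889 + 15936)) = 38364 - (-1806 - 585)/(21166 + (200 - 55112 + 15936)) = 38364 - (-2391)/(21166 - 38976) = 38364 - (-2391)/(-17810) = 38364 - (-2391)*(-1)/17810 = 38364 - 1*2391/17810 = 38364 - 2391/17810 = 683260449/17810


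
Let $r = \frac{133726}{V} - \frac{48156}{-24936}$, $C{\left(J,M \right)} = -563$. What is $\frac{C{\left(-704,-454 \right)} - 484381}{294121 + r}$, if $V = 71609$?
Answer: $- \frac{72161365473888}{43766800061287} \approx -1.6488$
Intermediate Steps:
$r = \frac{565249545}{148803502}$ ($r = \frac{133726}{71609} - \frac{48156}{-24936} = 133726 \cdot \frac{1}{71609} - - \frac{4013}{2078} = \frac{133726}{71609} + \frac{4013}{2078} = \frac{565249545}{148803502} \approx 3.7986$)
$\frac{C{\left(-704,-454 \right)} - 484381}{294121 + r} = \frac{-563 - 484381}{294121 + \frac{565249545}{148803502}} = - \frac{484944}{\frac{43766800061287}{148803502}} = \left(-484944\right) \frac{148803502}{43766800061287} = - \frac{72161365473888}{43766800061287}$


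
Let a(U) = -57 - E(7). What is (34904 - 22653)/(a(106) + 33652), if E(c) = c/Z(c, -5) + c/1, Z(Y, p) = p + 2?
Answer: 36753/100771 ≈ 0.36472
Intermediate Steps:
Z(Y, p) = 2 + p
E(c) = 2*c/3 (E(c) = c/(2 - 5) + c/1 = c/(-3) + c*1 = c*(-⅓) + c = -c/3 + c = 2*c/3)
a(U) = -185/3 (a(U) = -57 - 2*7/3 = -57 - 1*14/3 = -57 - 14/3 = -185/3)
(34904 - 22653)/(a(106) + 33652) = (34904 - 22653)/(-185/3 + 33652) = 12251/(100771/3) = 12251*(3/100771) = 36753/100771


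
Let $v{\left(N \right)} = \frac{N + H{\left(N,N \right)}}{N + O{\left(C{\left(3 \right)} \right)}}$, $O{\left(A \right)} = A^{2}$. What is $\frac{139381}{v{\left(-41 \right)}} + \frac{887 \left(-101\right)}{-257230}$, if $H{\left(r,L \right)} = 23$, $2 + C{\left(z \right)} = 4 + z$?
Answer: $\frac{323364829}{2610} \approx 1.2389 \cdot 10^{5}$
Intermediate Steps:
$C{\left(z \right)} = 2 + z$ ($C{\left(z \right)} = -2 + \left(4 + z\right) = 2 + z$)
$v{\left(N \right)} = \frac{23 + N}{25 + N}$ ($v{\left(N \right)} = \frac{N + 23}{N + \left(2 + 3\right)^{2}} = \frac{23 + N}{N + 5^{2}} = \frac{23 + N}{N + 25} = \frac{23 + N}{25 + N}$)
$\frac{139381}{v{\left(-41 \right)}} + \frac{887 \left(-101\right)}{-257230} = \frac{139381}{\frac{1}{25 - 41} \left(23 - 41\right)} + \frac{887 \left(-101\right)}{-257230} = \frac{139381}{\frac{1}{-16} \left(-18\right)} - - \frac{101}{290} = \frac{139381}{\left(- \frac{1}{16}\right) \left(-18\right)} + \frac{101}{290} = \frac{139381}{\frac{9}{8}} + \frac{101}{290} = 139381 \cdot \frac{8}{9} + \frac{101}{290} = \frac{1115048}{9} + \frac{101}{290} = \frac{323364829}{2610}$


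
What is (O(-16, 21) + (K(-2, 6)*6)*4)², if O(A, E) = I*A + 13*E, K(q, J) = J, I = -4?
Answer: 231361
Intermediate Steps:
O(A, E) = -4*A + 13*E
(O(-16, 21) + (K(-2, 6)*6)*4)² = ((-4*(-16) + 13*21) + (6*6)*4)² = ((64 + 273) + 36*4)² = (337 + 144)² = 481² = 231361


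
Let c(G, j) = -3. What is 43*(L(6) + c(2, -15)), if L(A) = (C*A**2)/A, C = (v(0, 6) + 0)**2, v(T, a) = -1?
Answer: 129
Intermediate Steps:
C = 1 (C = (-1 + 0)**2 = (-1)**2 = 1)
L(A) = A (L(A) = (1*A**2)/A = A**2/A = A)
43*(L(6) + c(2, -15)) = 43*(6 - 3) = 43*3 = 129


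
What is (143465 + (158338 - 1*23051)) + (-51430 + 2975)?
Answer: 230297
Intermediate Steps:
(143465 + (158338 - 1*23051)) + (-51430 + 2975) = (143465 + (158338 - 23051)) - 48455 = (143465 + 135287) - 48455 = 278752 - 48455 = 230297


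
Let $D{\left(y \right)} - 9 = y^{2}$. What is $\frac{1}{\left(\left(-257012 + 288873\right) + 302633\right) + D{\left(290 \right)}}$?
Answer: $\frac{1}{418603} \approx 2.3889 \cdot 10^{-6}$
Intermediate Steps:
$D{\left(y \right)} = 9 + y^{2}$
$\frac{1}{\left(\left(-257012 + 288873\right) + 302633\right) + D{\left(290 \right)}} = \frac{1}{\left(\left(-257012 + 288873\right) + 302633\right) + \left(9 + 290^{2}\right)} = \frac{1}{\left(31861 + 302633\right) + \left(9 + 84100\right)} = \frac{1}{334494 + 84109} = \frac{1}{418603}$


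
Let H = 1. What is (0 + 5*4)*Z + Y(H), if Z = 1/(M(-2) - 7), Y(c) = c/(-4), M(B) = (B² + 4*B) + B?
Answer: -93/52 ≈ -1.7885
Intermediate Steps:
M(B) = B² + 5*B
Y(c) = -c/4 (Y(c) = c*(-¼) = -c/4)
Z = -1/13 (Z = 1/(-2*(5 - 2) - 7) = 1/(-2*3 - 7) = 1/(-6 - 7) = 1/(-13) = -1/13 ≈ -0.076923)
(0 + 5*4)*Z + Y(H) = (0 + 5*4)*(-1/13) - ¼*1 = (0 + 20)*(-1/13) - ¼ = 20*(-1/13) - ¼ = -20/13 - ¼ = -93/52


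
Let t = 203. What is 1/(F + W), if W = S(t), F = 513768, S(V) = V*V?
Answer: 1/554977 ≈ 1.8019e-6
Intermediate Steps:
S(V) = V²
W = 41209 (W = 203² = 41209)
1/(F + W) = 1/(513768 + 41209) = 1/554977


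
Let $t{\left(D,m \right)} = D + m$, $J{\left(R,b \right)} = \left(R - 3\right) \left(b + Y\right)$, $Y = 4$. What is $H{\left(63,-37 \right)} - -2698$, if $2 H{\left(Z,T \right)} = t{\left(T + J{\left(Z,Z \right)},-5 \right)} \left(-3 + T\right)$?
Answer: $-76862$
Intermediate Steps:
$J{\left(R,b \right)} = \left(-3 + R\right) \left(4 + b\right)$ ($J{\left(R,b \right)} = \left(R - 3\right) \left(b + 4\right) = \left(-3 + R\right) \left(4 + b\right)$)
$H{\left(Z,T \right)} = \frac{\left(-3 + T\right) \left(-17 + T + Z + Z^{2}\right)}{2}$ ($H{\left(Z,T \right)} = \frac{\left(\left(T + \left(-12 - 3 Z + 4 Z + Z Z\right)\right) - 5\right) \left(-3 + T\right)}{2} = \frac{\left(\left(T + \left(-12 - 3 Z + 4 Z + Z^{2}\right)\right) - 5\right) \left(-3 + T\right)}{2} = \frac{\left(\left(T + \left(-12 + Z + Z^{2}\right)\right) - 5\right) \left(-3 + T\right)}{2} = \frac{\left(\left(-12 + T + Z + Z^{2}\right) - 5\right) \left(-3 + T\right)}{2} = \frac{\left(-17 + T + Z + Z^{2}\right) \left(-3 + T\right)}{2} = \frac{\left(-3 + T\right) \left(-17 + T + Z + Z^{2}\right)}{2}$)
$H{\left(63,-37 \right)} - -2698 = \frac{\left(-3 - 37\right) \left(-17 - 37 + 63 + 63^{2}\right)}{2} - -2698 = \frac{1}{2} \left(-40\right) \left(-17 - 37 + 63 + 3969\right) + 2698 = \frac{1}{2} \left(-40\right) 3978 + 2698 = -79560 + 2698 = -76862$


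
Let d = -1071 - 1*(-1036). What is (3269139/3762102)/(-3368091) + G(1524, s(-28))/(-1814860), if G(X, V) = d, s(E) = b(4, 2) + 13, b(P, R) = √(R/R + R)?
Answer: 14585184548311/766542532371753684 ≈ 1.9027e-5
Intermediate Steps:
d = -35 (d = -1071 + 1036 = -35)
b(P, R) = √(1 + R)
s(E) = 13 + √3 (s(E) = √(1 + 2) + 13 = √3 + 13 = 13 + √3)
G(X, V) = -35
(3269139/3762102)/(-3368091) + G(1524, s(-28))/(-1814860) = (3269139/3762102)/(-3368091) - 35/(-1814860) = (3269139*(1/3762102))*(-1/3368091) - 35*(-1/1814860) = (1089713/1254034)*(-1/3368091) + 7/362972 = -1089713/4223700629094 + 7/362972 = 14585184548311/766542532371753684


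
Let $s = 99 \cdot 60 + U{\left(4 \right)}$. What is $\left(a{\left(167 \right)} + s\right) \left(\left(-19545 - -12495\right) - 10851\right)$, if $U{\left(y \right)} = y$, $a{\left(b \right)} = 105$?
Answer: $-108283149$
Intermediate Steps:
$s = 5944$ ($s = 99 \cdot 60 + 4 = 5940 + 4 = 5944$)
$\left(a{\left(167 \right)} + s\right) \left(\left(-19545 - -12495\right) - 10851\right) = \left(105 + 5944\right) \left(\left(-19545 - -12495\right) - 10851\right) = 6049 \left(\left(-19545 + 12495\right) - 10851\right) = 6049 \left(-7050 - 10851\right) = 6049 \left(-17901\right) = -108283149$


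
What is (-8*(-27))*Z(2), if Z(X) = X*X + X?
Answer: 1296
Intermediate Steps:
Z(X) = X + X² (Z(X) = X² + X = X + X²)
(-8*(-27))*Z(2) = (-8*(-27))*(2*(1 + 2)) = 216*(2*3) = 216*6 = 1296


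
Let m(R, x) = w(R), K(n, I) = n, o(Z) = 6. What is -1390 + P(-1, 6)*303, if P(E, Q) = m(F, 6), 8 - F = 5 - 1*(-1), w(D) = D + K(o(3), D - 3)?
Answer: 1034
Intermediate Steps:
w(D) = 6 + D (w(D) = D + 6 = 6 + D)
F = 2 (F = 8 - (5 - 1*(-1)) = 8 - (5 + 1) = 8 - 1*6 = 8 - 6 = 2)
m(R, x) = 6 + R
P(E, Q) = 8 (P(E, Q) = 6 + 2 = 8)
-1390 + P(-1, 6)*303 = -1390 + 8*303 = -1390 + 2424 = 1034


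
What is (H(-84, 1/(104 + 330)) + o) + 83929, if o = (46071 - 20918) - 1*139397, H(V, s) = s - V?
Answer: -13120253/434 ≈ -30231.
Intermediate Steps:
o = -114244 (o = 25153 - 139397 = -114244)
(H(-84, 1/(104 + 330)) + o) + 83929 = ((1/(104 + 330) - 1*(-84)) - 114244) + 83929 = ((1/434 + 84) - 114244) + 83929 = (36457/434 - 114244) + 83929 = -49545439/434 + 83929 = -13120253/434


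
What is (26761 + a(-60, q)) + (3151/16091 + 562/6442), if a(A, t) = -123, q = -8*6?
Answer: 1380638529760/51829111 ≈ 26638.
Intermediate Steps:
q = -48
(26761 + a(-60, q)) + (3151/16091 + 562/6442) = (26761 - 123) + (3151/16091 + 562/6442) = 26638 + (3151*(1/16091) + 562*(1/6442)) = 26638 + (3151/16091 + 281/3221) = 26638 + 14670942/51829111 = 1380638529760/51829111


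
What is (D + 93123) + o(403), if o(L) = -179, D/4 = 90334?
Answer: 454280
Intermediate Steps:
D = 361336 (D = 4*90334 = 361336)
(D + 93123) + o(403) = (361336 + 93123) - 179 = 454459 - 179 = 454280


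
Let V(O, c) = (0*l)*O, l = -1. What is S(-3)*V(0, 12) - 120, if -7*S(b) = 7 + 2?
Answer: -120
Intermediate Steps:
V(O, c) = 0 (V(O, c) = (0*(-1))*O = 0*O = 0)
S(b) = -9/7 (S(b) = -(7 + 2)/7 = -⅐*9 = -9/7)
S(-3)*V(0, 12) - 120 = -9/7*0 - 120 = 0 - 120 = -120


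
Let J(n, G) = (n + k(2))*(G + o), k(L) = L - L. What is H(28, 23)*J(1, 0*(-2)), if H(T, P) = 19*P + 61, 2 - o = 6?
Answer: -1992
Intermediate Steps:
k(L) = 0
o = -4 (o = 2 - 1*6 = 2 - 6 = -4)
H(T, P) = 61 + 19*P
J(n, G) = n*(-4 + G) (J(n, G) = (n + 0)*(G - 4) = n*(-4 + G))
H(28, 23)*J(1, 0*(-2)) = (61 + 19*23)*(1*(-4 + 0*(-2))) = (61 + 437)*(1*(-4 + 0)) = 498*(1*(-4)) = 498*(-4) = -1992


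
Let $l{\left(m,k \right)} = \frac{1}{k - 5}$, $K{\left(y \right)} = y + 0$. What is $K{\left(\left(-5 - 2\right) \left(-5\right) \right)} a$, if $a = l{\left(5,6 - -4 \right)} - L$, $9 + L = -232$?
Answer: $8442$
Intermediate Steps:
$K{\left(y \right)} = y$
$l{\left(m,k \right)} = \frac{1}{-5 + k}$
$L = -241$ ($L = -9 - 232 = -241$)
$a = \frac{1206}{5}$ ($a = \frac{1}{-5 + \left(6 - -4\right)} - -241 = \frac{1}{-5 + \left(6 + 4\right)} + 241 = \frac{1}{-5 + 10} + 241 = \frac{1}{5} + 241 = \frac{1206}{5} \approx 241.2$)
$K{\left(\left(-5 - 2\right) \left(-5\right) \right)} a = \left(-5 - 2\right) \left(-5\right) \frac{1206}{5} = \left(-7\right) \left(-5\right) \frac{1206}{5} = 35 \cdot \frac{1206}{5} = 8442$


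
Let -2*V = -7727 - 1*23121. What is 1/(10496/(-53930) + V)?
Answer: 26965/415902912 ≈ 6.4835e-5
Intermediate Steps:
V = 15424 (V = -(-7727 - 1*23121)/2 = -(-7727 - 23121)/2 = -½*(-30848) = 15424)
1/(10496/(-53930) + V) = 1/(10496/(-53930) + 15424) = 1/(10496*(-1/53930) + 15424) = 1/(-5248/26965 + 15424) = 1/(415902912/26965) = 26965/415902912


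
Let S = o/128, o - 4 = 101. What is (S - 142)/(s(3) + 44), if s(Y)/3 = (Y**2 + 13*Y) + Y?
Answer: -18071/25216 ≈ -0.71665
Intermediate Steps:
o = 105 (o = 4 + 101 = 105)
S = 105/128 ≈ 0.82031
s(Y) = 3*Y**2 + 42*Y (s(Y) = 3*((Y**2 + 13*Y) + Y) = 3*(Y**2 + 14*Y) = 3*Y**2 + 42*Y)
(S - 142)/(s(3) + 44) = (105/128 - 142)/(3*3*(14 + 3) + 44) = -18071/(128*(3*3*17 + 44)) = -18071/(128*(153 + 44)) = -18071/128/197 = -18071/128*1/197 = -18071/25216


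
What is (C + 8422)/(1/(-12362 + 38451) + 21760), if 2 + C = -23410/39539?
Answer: 8684896872330/22446157488499 ≈ 0.38692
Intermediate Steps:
C = -102488/39539 (C = -2 - 23410/39539 = -102488/39539 ≈ -2.5921)
(C + 8422)/(1/(-12362 + 38451) + 21760) = (-102488/39539 + 8422)/(1/(-12362 + 38451) + 21760) = 332894970/(39539*(1/26089 + 21760)) = 332894970/(39539*(567696641/26089)) = (332894970/39539)*(26089/567696641) = 8684896872330/22446157488499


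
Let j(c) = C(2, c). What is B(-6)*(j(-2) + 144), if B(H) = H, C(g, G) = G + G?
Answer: -840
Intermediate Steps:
C(g, G) = 2*G
j(c) = 2*c
B(-6)*(j(-2) + 144) = -6*(2*(-2) + 144) = -6*(-4 + 144) = -6*140 = -840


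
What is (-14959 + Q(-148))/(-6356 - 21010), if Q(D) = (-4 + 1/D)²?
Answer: 109103429/199808288 ≈ 0.54604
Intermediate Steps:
(-14959 + Q(-148))/(-6356 - 21010) = (-14959 + (-1 + 4*(-148))²/(-148)²)/(-6356 - 21010) = (-14959 + (-1 - 592)²/21904)/(-27366) = (-14959 + (1/21904)*(-593)²)*(-1/27366) = (-14959 + (1/21904)*351649)*(-1/27366) = (-14959 + 351649/21904)*(-1/27366) = -327310287/21904*(-1/27366) = 109103429/199808288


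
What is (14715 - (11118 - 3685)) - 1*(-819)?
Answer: 8101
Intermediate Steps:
(14715 - (11118 - 3685)) - 1*(-819) = (14715 - 1*7433) + 819 = (14715 - 7433) + 819 = 7282 + 819 = 8101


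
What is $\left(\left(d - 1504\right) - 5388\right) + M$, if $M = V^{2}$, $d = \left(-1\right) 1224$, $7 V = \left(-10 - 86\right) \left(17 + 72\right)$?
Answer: $\frac{72602252}{49} \approx 1.4817 \cdot 10^{6}$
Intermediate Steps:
$V = - \frac{8544}{7}$ ($V = \frac{\left(-10 - 86\right) \left(17 + 72\right)}{7} = \frac{\left(-96\right) 89}{7} = \frac{1}{7} \left(-8544\right) = - \frac{8544}{7} \approx -1220.6$)
$d = -1224$
$M = \frac{72999936}{49}$ ($M = \left(- \frac{8544}{7}\right)^{2} = \frac{72999936}{49} \approx 1.4898 \cdot 10^{6}$)
$\left(\left(d - 1504\right) - 5388\right) + M = \left(\left(-1224 - 1504\right) - 5388\right) + \frac{72999936}{49} = \left(-2728 - 5388\right) + \frac{72999936}{49} = -8116 + \frac{72999936}{49} = \frac{72602252}{49}$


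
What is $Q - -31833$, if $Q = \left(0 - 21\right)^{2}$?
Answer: $32274$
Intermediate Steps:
$Q = 441$ ($Q = \left(-21\right)^{2} = 441$)
$Q - -31833 = 441 - -31833 = 441 + 31833 = 32274$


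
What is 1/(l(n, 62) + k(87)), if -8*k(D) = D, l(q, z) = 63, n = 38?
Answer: 8/417 ≈ 0.019185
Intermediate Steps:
k(D) = -D/8
1/(l(n, 62) + k(87)) = 1/(63 - ⅛*87) = 1/(63 - 87/8) = 1/(417/8) = 8/417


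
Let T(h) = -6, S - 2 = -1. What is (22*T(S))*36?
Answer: -4752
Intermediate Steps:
S = 1 (S = 2 - 1 = 1)
(22*T(S))*36 = (22*(-6))*36 = -132*36 = -4752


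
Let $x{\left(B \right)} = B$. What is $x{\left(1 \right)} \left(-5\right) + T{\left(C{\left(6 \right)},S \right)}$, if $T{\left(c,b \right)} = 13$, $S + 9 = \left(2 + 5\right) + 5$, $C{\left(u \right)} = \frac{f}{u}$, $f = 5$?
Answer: $8$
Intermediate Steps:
$C{\left(u \right)} = \frac{5}{u}$
$S = 3$ ($S = -9 + \left(\left(2 + 5\right) + 5\right) = -9 + \left(7 + 5\right) = -9 + 12 = 3$)
$x{\left(1 \right)} \left(-5\right) + T{\left(C{\left(6 \right)},S \right)} = 1 \left(-5\right) + 13 = -5 + 13 = 8$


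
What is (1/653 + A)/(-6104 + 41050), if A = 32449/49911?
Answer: 10619554/569477971659 ≈ 1.8648e-5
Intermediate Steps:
A = 32449/49911 (A = 32449*(1/49911) = 32449/49911 ≈ 0.65014)
(1/653 + A)/(-6104 + 41050) = (1/653 + 32449/49911)/(-6104 + 41050) = (1/653 + 32449/49911)/34946 = (21239108/32591883)*(1/34946) = 10619554/569477971659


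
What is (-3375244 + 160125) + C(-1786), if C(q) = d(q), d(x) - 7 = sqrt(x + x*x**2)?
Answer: -3215112 + I*sqrt(5696977442) ≈ -3.2151e+6 + 75478.0*I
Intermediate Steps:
d(x) = 7 + sqrt(x + x**3) (d(x) = 7 + sqrt(x + x*x**2) = 7 + sqrt(x + x**3))
C(q) = 7 + sqrt(q + q**3)
(-3375244 + 160125) + C(-1786) = (-3375244 + 160125) + (7 + sqrt(-1786 + (-1786)**3)) = -3215119 + (7 + sqrt(-1786 - 5696975656)) = -3215119 + (7 + sqrt(-5696977442)) = -3215119 + (7 + I*sqrt(5696977442)) = -3215112 + I*sqrt(5696977442)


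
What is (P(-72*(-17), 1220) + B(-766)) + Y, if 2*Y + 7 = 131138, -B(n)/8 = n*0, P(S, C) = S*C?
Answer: 3117691/2 ≈ 1.5588e+6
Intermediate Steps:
P(S, C) = C*S
B(n) = 0 (B(n) = -8*n*0 = -8*0 = 0)
Y = 131131/2 (Y = -7/2 + (1/2)*131138 = -7/2 + 65569 = 131131/2 ≈ 65566.)
(P(-72*(-17), 1220) + B(-766)) + Y = (1220*(-72*(-17)) + 0) + 131131/2 = (1220*1224 + 0) + 131131/2 = (1493280 + 0) + 131131/2 = 1493280 + 131131/2 = 3117691/2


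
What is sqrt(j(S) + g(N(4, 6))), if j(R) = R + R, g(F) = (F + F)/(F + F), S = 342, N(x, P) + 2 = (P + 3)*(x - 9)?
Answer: sqrt(685) ≈ 26.173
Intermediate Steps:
N(x, P) = -2 + (-9 + x)*(3 + P) (N(x, P) = -2 + (P + 3)*(x - 9) = -2 + (3 + P)*(-9 + x) = -2 + (-9 + x)*(3 + P))
g(F) = 1 (g(F) = (2*F)/((2*F)) = (2*F)*(1/(2*F)) = 1)
j(R) = 2*R
sqrt(j(S) + g(N(4, 6))) = sqrt(2*342 + 1) = sqrt(684 + 1) = sqrt(685)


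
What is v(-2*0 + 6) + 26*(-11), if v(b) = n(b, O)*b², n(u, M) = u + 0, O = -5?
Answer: -70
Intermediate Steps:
n(u, M) = u
v(b) = b³ (v(b) = b*b² = b³)
v(-2*0 + 6) + 26*(-11) = (-2*0 + 6)³ + 26*(-11) = (0 + 6)³ - 286 = 6³ - 286 = 216 - 286 = -70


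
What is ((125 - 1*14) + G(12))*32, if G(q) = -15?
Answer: 3072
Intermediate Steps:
((125 - 1*14) + G(12))*32 = ((125 - 1*14) - 15)*32 = ((125 - 14) - 15)*32 = (111 - 15)*32 = 96*32 = 3072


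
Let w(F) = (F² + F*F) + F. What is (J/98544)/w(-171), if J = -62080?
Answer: -3880/359137449 ≈ -1.0804e-5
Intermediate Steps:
w(F) = F + 2*F² (w(F) = (F² + F²) + F = 2*F² + F = F + 2*F²)
(J/98544)/w(-171) = (-62080/98544)/((-171*(1 + 2*(-171)))) = (-62080*1/98544)/((-171*(1 - 342))) = -3880/(6159*((-171*(-341)))) = -3880/6159/58311 = -3880/6159*1/58311 = -3880/359137449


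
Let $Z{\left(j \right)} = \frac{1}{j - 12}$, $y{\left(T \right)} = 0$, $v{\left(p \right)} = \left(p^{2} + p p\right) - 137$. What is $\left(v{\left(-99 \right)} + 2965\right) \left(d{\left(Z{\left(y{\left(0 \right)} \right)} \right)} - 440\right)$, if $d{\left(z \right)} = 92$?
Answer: $-7805640$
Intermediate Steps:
$v{\left(p \right)} = -137 + 2 p^{2}$ ($v{\left(p \right)} = \left(p^{2} + p^{2}\right) - 137 = 2 p^{2} - 137 = -137 + 2 p^{2}$)
$Z{\left(j \right)} = \frac{1}{-12 + j}$
$\left(v{\left(-99 \right)} + 2965\right) \left(d{\left(Z{\left(y{\left(0 \right)} \right)} \right)} - 440\right) = \left(\left(-137 + 2 \left(-99\right)^{2}\right) + 2965\right) \left(92 - 440\right) = \left(\left(-137 + 2 \cdot 9801\right) + 2965\right) \left(-348\right) = \left(\left(-137 + 19602\right) + 2965\right) \left(-348\right) = \left(19465 + 2965\right) \left(-348\right) = 22430 \left(-348\right) = -7805640$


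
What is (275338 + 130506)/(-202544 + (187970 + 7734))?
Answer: -101461/1710 ≈ -59.334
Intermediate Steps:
(275338 + 130506)/(-202544 + (187970 + 7734)) = 405844/(-202544 + 195704) = 405844/(-6840) = 405844*(-1/6840) = -101461/1710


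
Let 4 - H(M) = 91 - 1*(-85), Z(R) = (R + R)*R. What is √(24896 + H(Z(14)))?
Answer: 2*√6181 ≈ 157.24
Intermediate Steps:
Z(R) = 2*R² (Z(R) = (2*R)*R = 2*R²)
H(M) = -172 (H(M) = 4 - (91 - 1*(-85)) = 4 - (91 + 85) = 4 - 1*176 = 4 - 176 = -172)
√(24896 + H(Z(14))) = √(24896 - 172) = √24724 = 2*√6181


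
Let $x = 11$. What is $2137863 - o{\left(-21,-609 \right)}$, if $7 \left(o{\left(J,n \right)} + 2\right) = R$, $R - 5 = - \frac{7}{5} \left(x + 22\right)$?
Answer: $\frac{74825481}{35} \approx 2.1379 \cdot 10^{6}$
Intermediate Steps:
$R = - \frac{206}{5}$ ($R = 5 + - \frac{7}{5} \left(11 + 22\right) = 5 + \left(-7\right) \frac{1}{5} \cdot 33 = 5 - \frac{231}{5} = - \frac{206}{5} \approx -41.2$)
$o{\left(J,n \right)} = - \frac{276}{35}$ ($o{\left(J,n \right)} = -2 + \frac{1}{7} \left(- \frac{206}{5}\right) = -2 - \frac{206}{35} = - \frac{276}{35}$)
$2137863 - o{\left(-21,-609 \right)} = 2137863 - - \frac{276}{35} = 2137863 + \frac{276}{35} = \frac{74825481}{35}$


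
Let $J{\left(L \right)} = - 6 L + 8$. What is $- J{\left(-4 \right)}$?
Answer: $-32$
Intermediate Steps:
$J{\left(L \right)} = 8 - 6 L$
$- J{\left(-4 \right)} = - (8 - -24) = - (8 + 24) = \left(-1\right) 32 = -32$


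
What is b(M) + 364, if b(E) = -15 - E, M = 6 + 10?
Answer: 333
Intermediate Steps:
M = 16
b(M) + 364 = (-15 - 1*16) + 364 = (-15 - 16) + 364 = -31 + 364 = 333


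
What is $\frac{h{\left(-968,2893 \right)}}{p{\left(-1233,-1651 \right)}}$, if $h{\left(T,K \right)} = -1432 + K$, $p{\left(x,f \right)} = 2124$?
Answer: $\frac{487}{708} \approx 0.68785$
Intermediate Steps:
$\frac{h{\left(-968,2893 \right)}}{p{\left(-1233,-1651 \right)}} = \frac{-1432 + 2893}{2124} = 1461 \cdot \frac{1}{2124} = \frac{487}{708}$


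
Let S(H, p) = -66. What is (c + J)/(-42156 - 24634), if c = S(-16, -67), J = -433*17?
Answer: 7427/66790 ≈ 0.11120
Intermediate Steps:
J = -7361
c = -66
(c + J)/(-42156 - 24634) = (-66 - 7361)/(-42156 - 24634) = -7427/(-66790) = -7427*(-1/66790) = 7427/66790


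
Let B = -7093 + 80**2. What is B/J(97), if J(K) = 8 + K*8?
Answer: -99/112 ≈ -0.88393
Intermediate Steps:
B = -693 (B = -7093 + 6400 = -693)
J(K) = 8 + 8*K
B/J(97) = -693/(8 + 8*97) = -693/(8 + 776) = -693/784 = -693*1/784 = -99/112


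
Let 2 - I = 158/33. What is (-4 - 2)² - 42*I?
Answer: 1684/11 ≈ 153.09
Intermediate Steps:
I = -92/33 (I = 2 - 158/33 = -92/33 ≈ -2.7879)
(-4 - 2)² - 42*I = (-4 - 2)² - 42*(-92/33) = (-6)² + 1288/11 = 36 + 1288/11 = 1684/11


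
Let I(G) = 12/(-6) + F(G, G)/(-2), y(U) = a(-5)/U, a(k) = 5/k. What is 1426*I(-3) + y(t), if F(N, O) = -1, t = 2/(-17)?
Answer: -4261/2 ≈ -2130.5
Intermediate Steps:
t = -2/17 (t = 2*(-1/17) = -2/17 ≈ -0.11765)
y(U) = -1/U (y(U) = (5/(-5))/U = (5*(-⅕))/U = -1/U)
I(G) = -3/2 (I(G) = 12/(-6) - 1/(-2) = 12*(-⅙) - 1*(-½) = -2 + ½ = -3/2)
1426*I(-3) + y(t) = 1426*(-3/2) - 1/(-2/17) = -2139 - 1*(-17/2) = -2139 + 17/2 = -4261/2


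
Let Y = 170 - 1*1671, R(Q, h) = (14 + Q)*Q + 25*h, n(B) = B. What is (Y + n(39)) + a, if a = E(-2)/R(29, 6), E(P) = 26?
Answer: -2042388/1397 ≈ -1462.0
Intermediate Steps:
R(Q, h) = 25*h + Q*(14 + Q) (R(Q, h) = Q*(14 + Q) + 25*h = 25*h + Q*(14 + Q))
Y = -1501 (Y = 170 - 1671 = -1501)
a = 26/1397 (a = 26/(29² + 14*29 + 25*6) = 26/(841 + 406 + 150) = 26/1397 ≈ 0.018611)
(Y + n(39)) + a = (-1501 + 39) + 26/1397 = -1462 + 26/1397 = -2042388/1397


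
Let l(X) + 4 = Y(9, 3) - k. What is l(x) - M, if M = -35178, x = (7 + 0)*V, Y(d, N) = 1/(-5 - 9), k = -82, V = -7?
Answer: 493583/14 ≈ 35256.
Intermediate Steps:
Y(d, N) = -1/14 (Y(d, N) = 1/(-14) = -1/14)
x = -49 (x = (7 + 0)*(-7) = 7*(-7) = -49)
l(X) = 1091/14 (l(X) = -4 + (-1/14 - 1*(-82)) = -4 + (-1/14 + 82) = -4 + 1147/14 = 1091/14)
l(x) - M = 1091/14 - 1*(-35178) = 1091/14 + 35178 = 493583/14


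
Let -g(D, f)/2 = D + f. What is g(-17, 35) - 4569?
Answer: -4605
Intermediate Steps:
g(D, f) = -2*D - 2*f (g(D, f) = -2*(D + f) = -2*D - 2*f)
g(-17, 35) - 4569 = (-2*(-17) - 2*35) - 4569 = (34 - 70) - 4569 = -36 - 4569 = -4605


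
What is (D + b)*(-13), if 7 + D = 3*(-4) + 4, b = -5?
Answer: 260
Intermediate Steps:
D = -15 (D = -7 + (3*(-4) + 4) = -7 + (-12 + 4) = -7 - 8 = -15)
(D + b)*(-13) = (-15 - 5)*(-13) = -20*(-13) = 260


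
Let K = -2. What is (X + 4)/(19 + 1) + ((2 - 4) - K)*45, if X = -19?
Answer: -3/4 ≈ -0.75000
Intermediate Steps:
(X + 4)/(19 + 1) + ((2 - 4) - K)*45 = (-19 + 4)/(19 + 1) + ((2 - 4) - 1*(-2))*45 = -15/20 + (-2 + 2)*45 = -15*1/20 + 0*45 = -3/4 + 0 = -3/4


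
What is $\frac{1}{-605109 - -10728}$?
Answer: $- \frac{1}{594381} \approx -1.6824 \cdot 10^{-6}$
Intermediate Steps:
$\frac{1}{-605109 - -10728} = \frac{1}{-605109 + \left(-146064 + 156792\right)} = \frac{1}{-605109 + 10728} = \frac{1}{-594381} = - \frac{1}{594381}$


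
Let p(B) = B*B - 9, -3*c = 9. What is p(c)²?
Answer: 0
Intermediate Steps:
c = -3 (c = -⅓*9 = -3)
p(B) = -9 + B² (p(B) = B² - 9 = -9 + B²)
p(c)² = (-9 + (-3)²)² = (-9 + 9)² = 0² = 0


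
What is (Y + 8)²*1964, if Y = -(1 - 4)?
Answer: 237644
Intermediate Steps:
Y = 3 (Y = -1*(-3) = 3)
(Y + 8)²*1964 = (3 + 8)²*1964 = 11²*1964 = 121*1964 = 237644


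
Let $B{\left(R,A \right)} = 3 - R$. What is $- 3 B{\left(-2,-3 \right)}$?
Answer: $-15$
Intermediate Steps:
$- 3 B{\left(-2,-3 \right)} = - 3 \left(3 - -2\right) = - 3 \left(3 + 2\right) = \left(-3\right) 5 = -15$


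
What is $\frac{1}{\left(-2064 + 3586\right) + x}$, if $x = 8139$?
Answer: $\frac{1}{9661} \approx 0.00010351$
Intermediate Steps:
$\frac{1}{\left(-2064 + 3586\right) + x} = \frac{1}{\left(-2064 + 3586\right) + 8139} = \frac{1}{1522 + 8139} = \frac{1}{9661}$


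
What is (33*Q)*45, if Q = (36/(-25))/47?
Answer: -10692/235 ≈ -45.498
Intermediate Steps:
Q = -36/1175 (Q = (36*(-1/25))*(1/47) = -36/25*1/47 = -36/1175 ≈ -0.030638)
(33*Q)*45 = (33*(-36/1175))*45 = -1188/1175*45 = -10692/235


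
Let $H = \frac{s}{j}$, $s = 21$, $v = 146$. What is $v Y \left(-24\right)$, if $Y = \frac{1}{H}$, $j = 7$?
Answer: $-1168$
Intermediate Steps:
$H = 3$ ($H = \frac{21}{7} = 21 \cdot \frac{1}{7} = 3$)
$Y = \frac{1}{3} \approx 0.33333$
$v Y \left(-24\right) = 146 \cdot \frac{1}{3} \left(-24\right) = 146 \left(-8\right) = -1168$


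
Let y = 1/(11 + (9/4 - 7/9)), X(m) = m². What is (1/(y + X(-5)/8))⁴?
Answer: 166473577271296/17569282202590561 ≈ 0.0094753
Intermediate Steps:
y = 36/449 (y = 1/(11 + (9*(¼) - 7*⅑)) = 1/(11 + (9/4 - 7/9)) = 1/(11 + 53/36) = 1/(449/36) = 36/449 ≈ 0.080178)
(1/(y + X(-5)/8))⁴ = (1/(36/449 + (-5)²/8))⁴ = (1/(36/449 + 25*(⅛)))⁴ = (1/(36/449 + 25/8))⁴ = (1/(11513/3592))⁴ = (3592/11513)⁴ = 166473577271296/17569282202590561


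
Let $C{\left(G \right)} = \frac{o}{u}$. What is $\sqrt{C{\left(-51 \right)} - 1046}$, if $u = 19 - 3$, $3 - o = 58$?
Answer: $\frac{i \sqrt{16791}}{4} \approx 32.395 i$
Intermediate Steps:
$o = -55$ ($o = 3 - 58 = -55$)
$u = 16$ ($u = 19 - 3 = 16$)
$C{\left(G \right)} = - \frac{55}{16}$
$\sqrt{C{\left(-51 \right)} - 1046} = \sqrt{- \frac{55}{16} - 1046} = \sqrt{- \frac{16791}{16}} = \frac{i \sqrt{16791}}{4}$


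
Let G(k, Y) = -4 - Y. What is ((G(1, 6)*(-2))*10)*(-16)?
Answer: -3200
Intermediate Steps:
((G(1, 6)*(-2))*10)*(-16) = (((-4 - 1*6)*(-2))*10)*(-16) = (((-4 - 6)*(-2))*10)*(-16) = (-10*(-2)*10)*(-16) = (20*10)*(-16) = 200*(-16) = -3200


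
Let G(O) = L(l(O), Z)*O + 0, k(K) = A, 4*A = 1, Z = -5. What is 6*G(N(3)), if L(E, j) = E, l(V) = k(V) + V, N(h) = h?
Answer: 117/2 ≈ 58.500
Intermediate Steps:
A = ¼ (A = (¼)*1 = ¼ ≈ 0.25000)
k(K) = ¼
l(V) = ¼ + V
G(O) = O*(¼ + O) (G(O) = (¼ + O)*O + 0 = O*(¼ + O) + 0 = O*(¼ + O))
6*G(N(3)) = 6*(3*(¼ + 3)) = 6*(3*(13/4)) = 6*(39/4) = 117/2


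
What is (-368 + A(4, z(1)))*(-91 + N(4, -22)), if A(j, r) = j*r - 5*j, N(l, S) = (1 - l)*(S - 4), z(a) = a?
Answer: 4992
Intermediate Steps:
N(l, S) = (1 - l)*(-4 + S)
A(j, r) = -5*j + j*r
(-368 + A(4, z(1)))*(-91 + N(4, -22)) = (-368 + 4*(-5 + 1))*(-91 + (-4 - 22 + 4*4 - 1*(-22)*4)) = (-368 + 4*(-4))*(-91 + (-4 - 22 + 16 + 88)) = (-368 - 16)*(-91 + 78) = -384*(-13) = 4992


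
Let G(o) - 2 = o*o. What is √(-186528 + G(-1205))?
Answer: 3*√140611 ≈ 1124.9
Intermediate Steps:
G(o) = 2 + o² (G(o) = 2 + o*o = 2 + o²)
√(-186528 + G(-1205)) = √(-186528 + (2 + (-1205)²)) = √(-186528 + (2 + 1452025)) = √(-186528 + 1452027) = √1265499 = 3*√140611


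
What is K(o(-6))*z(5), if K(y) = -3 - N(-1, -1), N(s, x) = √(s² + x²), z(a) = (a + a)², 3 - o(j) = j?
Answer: -300 - 100*√2 ≈ -441.42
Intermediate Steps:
o(j) = 3 - j
z(a) = 4*a² (z(a) = (2*a)² = 4*a²)
K(y) = -3 - √2 (K(y) = -3 - √((-1)² + (-1)²) = -3 - √(1 + 1) = -3 - √2)
K(o(-6))*z(5) = (-3 - √2)*(4*5²) = (-3 - √2)*(4*25) = (-3 - √2)*100 = -300 - 100*√2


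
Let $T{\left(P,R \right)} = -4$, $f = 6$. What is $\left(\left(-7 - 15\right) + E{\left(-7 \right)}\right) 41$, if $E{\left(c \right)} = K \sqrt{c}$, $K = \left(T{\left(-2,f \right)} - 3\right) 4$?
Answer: $-902 - 1148 i \sqrt{7} \approx -902.0 - 3037.3 i$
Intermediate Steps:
$K = -28$ ($K = \left(-4 - 3\right) 4 = \left(-7\right) 4 = -28$)
$E{\left(c \right)} = - 28 \sqrt{c}$
$\left(\left(-7 - 15\right) + E{\left(-7 \right)}\right) 41 = \left(\left(-7 - 15\right) - 28 \sqrt{-7}\right) 41 = \left(-22 - 28 i \sqrt{7}\right) 41 = -902 - 1148 i \sqrt{7}$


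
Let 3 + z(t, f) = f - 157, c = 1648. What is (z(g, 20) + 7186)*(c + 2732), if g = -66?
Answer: 30861480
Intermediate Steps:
z(t, f) = -160 + f (z(t, f) = -3 + (f - 157) = -3 + (-157 + f) = -160 + f)
(z(g, 20) + 7186)*(c + 2732) = ((-160 + 20) + 7186)*(1648 + 2732) = (-140 + 7186)*4380 = 7046*4380 = 30861480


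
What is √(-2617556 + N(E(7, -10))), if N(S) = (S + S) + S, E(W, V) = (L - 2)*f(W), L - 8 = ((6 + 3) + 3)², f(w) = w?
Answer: I*√2614406 ≈ 1616.9*I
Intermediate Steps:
L = 152 (L = 8 + ((6 + 3) + 3)² = 8 + (9 + 3)² = 8 + 12² = 8 + 144 = 152)
E(W, V) = 150*W (E(W, V) = (152 - 2)*W = 150*W)
N(S) = 3*S (N(S) = 2*S + S = 3*S)
√(-2617556 + N(E(7, -10))) = √(-2617556 + 3*(150*7)) = √(-2617556 + 3*1050) = √(-2617556 + 3150) = √(-2614406) = I*√2614406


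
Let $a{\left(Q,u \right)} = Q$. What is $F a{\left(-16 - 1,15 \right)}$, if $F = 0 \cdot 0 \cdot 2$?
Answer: $0$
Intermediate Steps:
$F = 0$ ($F = 0 \cdot 2 = 0$)
$F a{\left(-16 - 1,15 \right)} = 0 \left(-16 - 1\right) = 0 \left(-17\right) = 0$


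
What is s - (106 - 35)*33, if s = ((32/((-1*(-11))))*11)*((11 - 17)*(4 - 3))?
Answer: -2535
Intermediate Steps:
s = -192 (s = ((32/11)*11)*(-6*1) = ((32*(1/11))*11)*(-6) = ((32/11)*11)*(-6) = 32*(-6) = -192)
s - (106 - 35)*33 = -192 - (106 - 35)*33 = -192 - 71*33 = -192 - 1*2343 = -192 - 2343 = -2535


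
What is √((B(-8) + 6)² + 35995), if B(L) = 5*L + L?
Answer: √37759 ≈ 194.32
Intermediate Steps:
B(L) = 6*L
√((B(-8) + 6)² + 35995) = √((6*(-8) + 6)² + 35995) = √((-48 + 6)² + 35995) = √((-42)² + 35995) = √(1764 + 35995) = √37759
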